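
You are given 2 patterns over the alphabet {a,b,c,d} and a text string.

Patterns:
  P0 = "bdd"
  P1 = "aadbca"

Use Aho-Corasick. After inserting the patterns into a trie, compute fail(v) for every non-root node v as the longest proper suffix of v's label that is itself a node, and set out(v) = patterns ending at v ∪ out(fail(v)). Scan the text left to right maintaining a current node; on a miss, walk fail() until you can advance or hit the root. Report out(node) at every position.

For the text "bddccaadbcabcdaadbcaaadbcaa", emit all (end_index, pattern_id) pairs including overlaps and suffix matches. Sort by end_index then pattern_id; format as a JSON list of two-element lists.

Construct AC machine:
Trie (insert patterns):
  0='ε' goto a→4 b→1
  1='b' goto d→2
  2='bd' goto d→3
  3='bdd' goto ·  [P0 ends]
  4='a' goto a→5
  5='aa' goto d→6
  6='aad' goto b→7
  7='aadb' goto c→8
  8='aadbc' goto a→9
  9='aadbca' goto ·  [P1 ends]

Failure links (BFS by depth):
  n1('b'): parent n0 fail=0; on 'b' 0 → fail=0;  out ∅∪∅=∅
  n4('a'): parent n0 fail=0; on 'a' 0 → fail=0;  out ∅∪∅=∅
  n2('bd'): parent n1 fail=0; on 'd' 0 → fail=0;  out ∅∪∅=∅
  n5('aa'): parent n4 fail=0; on 'a' 0 → fail=4;  out ∅∪∅=∅
  n3('bdd'): parent n2 fail=0; on 'd' 0 → fail=0;  out {0}∪∅={0}
  n6('aad'): parent n5 fail=4; on 'd' 4→0 → fail=0;  out ∅∪∅=∅
  n7('aadb'): parent n6 fail=0; on 'b' 0 → fail=1;  out ∅∪∅=∅
  n8('aadbc'): parent n7 fail=1; on 'c' 1→0 → fail=0;  out ∅∪∅=∅
  n9('aadbca'): parent n8 fail=0; on 'a' 0 → fail=4;  out {1}∪∅={1}

Text stream:
i=0 'b': node 0→1
i=1 'd': node 1→2
i=2 'd': node 2→3  → match P0@[0:2]
i=3 'c': node 3→0 ·f
i=4 'c': node 0→0
i=5 'a': node 0→4
i=6 'a': node 4→5
i=7 'd': node 5→6
i=8 'b': node 6→7
i=9 'c': node 7→8
i=10 'a': node 8→9  → match P1@[5:10]
i=11 'b': node 9→1 ·f
i=12 'c': node 1→0 ·f
i=13 'd': node 0→0
i=14 'a': node 0→4
i=15 'a': node 4→5
i=16 'd': node 5→6
i=17 'b': node 6→7
i=18 'c': node 7→8
i=19 'a': node 8→9  → match P1@[14:19]
i=20 'a': node 9→5 ·f
i=21 'a': node 5→5 ·f
i=22 'd': node 5→6
i=23 'b': node 6→7
i=24 'c': node 7→8
i=25 'a': node 8→9  → match P1@[20:25]
i=26 'a': node 9→5 ·f

Matches: [[2,0],[10,1],[19,1],[25,1]]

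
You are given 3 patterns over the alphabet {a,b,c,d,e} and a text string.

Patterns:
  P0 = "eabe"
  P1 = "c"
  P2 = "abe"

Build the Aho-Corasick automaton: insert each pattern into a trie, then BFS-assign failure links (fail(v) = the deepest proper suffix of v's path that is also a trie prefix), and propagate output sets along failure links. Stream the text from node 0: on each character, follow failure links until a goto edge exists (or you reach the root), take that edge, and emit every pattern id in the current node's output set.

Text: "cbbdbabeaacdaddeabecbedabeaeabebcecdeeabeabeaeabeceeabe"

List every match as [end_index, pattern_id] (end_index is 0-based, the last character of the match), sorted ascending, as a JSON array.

Construct AC machine:
Trie (insert patterns):
  n0 'ε': a→6 c→5 e→1
  n1 'e': a→2
  n2 'ea': b→3
  n3 'eab': e→4
  n4 'eabe': ·  ←P0
  n5 'c': ·  ←P1
  n6 'a': b→7
  n7 'ab': e→8
  n8 'abe': ·  ←P2

Failure links (BFS by depth):
  n1('e'): parent n0 fail=0; on 'e' 0 → fail=0;  out ∅∪∅=∅
  n5('c'): parent n0 fail=0; on 'c' 0 → fail=0;  out {1}∪∅={1}
  n6('a'): parent n0 fail=0; on 'a' 0 → fail=0;  out ∅∪∅=∅
  n2('ea'): parent n1 fail=0; on 'a' 0 → fail=6;  out ∅∪∅=∅
  n7('ab'): parent n6 fail=0; on 'b' 0 → fail=0;  out ∅∪∅=∅
  n3('eab'): parent n2 fail=6; on 'b' 6 → fail=7;  out ∅∪∅=∅
  n8('abe'): parent n7 fail=0; on 'e' 0 → fail=1;  out {2}∪∅={2}
  n4('eabe'): parent n3 fail=7; on 'e' 7 → fail=8;  out {0}∪{2}={0,2}

Text stream:
[0] read 'c'  n0⇒n5  ** P1@[0:0]
[1] read 'b'  n5⇒n0 (fail-walked)
[2] read 'b'  n0⇒n0
[3] read 'd'  n0⇒n0
[4] read 'b'  n0⇒n0
[5] read 'a'  n0⇒n6
[6] read 'b'  n6⇒n7
[7] read 'e'  n7⇒n8  ** P2@[5:7]
[8] read 'a'  n8⇒n2 (fail-walked)
[9] read 'a'  n2⇒n6 (fail-walked)
[10] read 'c'  n6⇒n5 (fail-walked)  ** P1@[10:10]
[11] read 'd'  n5⇒n0 (fail-walked)
[12] read 'a'  n0⇒n6
[13] read 'd'  n6⇒n0 (fail-walked)
[14] read 'd'  n0⇒n0
[15] read 'e'  n0⇒n1
[16] read 'a'  n1⇒n2
[17] read 'b'  n2⇒n3
[18] read 'e'  n3⇒n4  ** P0@[15:18],P2@[16:18]
[19] read 'c'  n4⇒n5 (fail-walked)  ** P1@[19:19]
[20] read 'b'  n5⇒n0 (fail-walked)
[21] read 'e'  n0⇒n1
[22] read 'd'  n1⇒n0 (fail-walked)
[23] read 'a'  n0⇒n6
[24] read 'b'  n6⇒n7
[25] read 'e'  n7⇒n8  ** P2@[23:25]
[26] read 'a'  n8⇒n2 (fail-walked)
[27] read 'e'  n2⇒n1 (fail-walked)
[28] read 'a'  n1⇒n2
[29] read 'b'  n2⇒n3
[30] read 'e'  n3⇒n4  ** P0@[27:30],P2@[28:30]
[31] read 'b'  n4⇒n0 (fail-walked)
[32] read 'c'  n0⇒n5  ** P1@[32:32]
[33] read 'e'  n5⇒n1 (fail-walked)
[34] read 'c'  n1⇒n5 (fail-walked)  ** P1@[34:34]
[35] read 'd'  n5⇒n0 (fail-walked)
[36] read 'e'  n0⇒n1
[37] read 'e'  n1⇒n1 (fail-walked)
[38] read 'a'  n1⇒n2
[39] read 'b'  n2⇒n3
[40] read 'e'  n3⇒n4  ** P0@[37:40],P2@[38:40]
[41] read 'a'  n4⇒n2 (fail-walked)
[42] read 'b'  n2⇒n3
[43] read 'e'  n3⇒n4  ** P0@[40:43],P2@[41:43]
[44] read 'a'  n4⇒n2 (fail-walked)
[45] read 'e'  n2⇒n1 (fail-walked)
[46] read 'a'  n1⇒n2
[47] read 'b'  n2⇒n3
[48] read 'e'  n3⇒n4  ** P0@[45:48],P2@[46:48]
[49] read 'c'  n4⇒n5 (fail-walked)  ** P1@[49:49]
[50] read 'e'  n5⇒n1 (fail-walked)
[51] read 'e'  n1⇒n1 (fail-walked)
[52] read 'a'  n1⇒n2
[53] read 'b'  n2⇒n3
[54] read 'e'  n3⇒n4  ** P0@[51:54],P2@[52:54]

Result: [[0,1],[7,2],[10,1],[18,0],[18,2],[19,1],[25,2],[30,0],[30,2],[32,1],[34,1],[40,0],[40,2],[43,0],[43,2],[48,0],[48,2],[49,1],[54,0],[54,2]]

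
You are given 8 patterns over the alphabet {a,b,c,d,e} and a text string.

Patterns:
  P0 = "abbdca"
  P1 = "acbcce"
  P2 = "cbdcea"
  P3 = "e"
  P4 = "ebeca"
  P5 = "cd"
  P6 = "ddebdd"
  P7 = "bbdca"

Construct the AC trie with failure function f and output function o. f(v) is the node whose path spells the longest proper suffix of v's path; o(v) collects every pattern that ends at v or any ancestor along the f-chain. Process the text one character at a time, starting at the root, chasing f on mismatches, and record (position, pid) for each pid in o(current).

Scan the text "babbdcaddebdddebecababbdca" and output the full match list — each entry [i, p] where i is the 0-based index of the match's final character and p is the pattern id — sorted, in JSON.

Build:
Trie nodes:
  0='ε' goto a→1 b→30 c→12 d→24 e→18
  1='a' goto b→2 c→7
  2='ab' goto b→3
  3='abb' goto d→4
  4='abbd' goto c→5
  5='abbdc' goto a→6
  6='abbdca' goto ·  ←P0
  7='ac' goto b→8
  8='acb' goto c→9
  9='acbc' goto c→10
  10='acbcc' goto e→11
  11='acbcce' goto ·  ←P1
  12='c' goto b→13 d→23
  13='cb' goto d→14
  14='cbd' goto c→15
  15='cbdc' goto e→16
  16='cbdce' goto a→17
  17='cbdcea' goto ·  ←P2
  18='e' goto b→19  ←P3
  19='eb' goto e→20
  20='ebe' goto c→21
  21='ebec' goto a→22
  22='ebeca' goto ·  ←P4
  23='cd' goto ·  ←P5
  24='d' goto d→25
  25='dd' goto e→26
  26='dde' goto b→27
  27='ddeb' goto d→28
  28='ddebd' goto d→29
  29='ddebdd' goto ·  ←P6
  30='b' goto b→31
  31='bb' goto d→32
  32='bbd' goto c→33
  33='bbdc' goto a→34
  34='bbdca' goto ·  ←P7

Failure links (BFS by depth):
  n1('a'): parent n0 fail=0; on 'a' 0 → fail=0;  out ∅∪∅=∅
  n12('c'): parent n0 fail=0; on 'c' 0 → fail=0;  out ∅∪∅=∅
  n18('e'): parent n0 fail=0; on 'e' 0 → fail=0;  out {3}∪∅={3}
  n24('d'): parent n0 fail=0; on 'd' 0 → fail=0;  out ∅∪∅=∅
  n30('b'): parent n0 fail=0; on 'b' 0 → fail=0;  out ∅∪∅=∅
  n2('ab'): parent n1 fail=0; on 'b' 0 → fail=30;  out ∅∪∅=∅
  n7('ac'): parent n1 fail=0; on 'c' 0 → fail=12;  out ∅∪∅=∅
  n13('cb'): parent n12 fail=0; on 'b' 0 → fail=30;  out ∅∪∅=∅
  n19('eb'): parent n18 fail=0; on 'b' 0 → fail=30;  out ∅∪∅=∅
  n23('cd'): parent n12 fail=0; on 'd' 0 → fail=24;  out {5}∪∅={5}
  n25('dd'): parent n24 fail=0; on 'd' 0 → fail=24;  out ∅∪∅=∅
  n31('bb'): parent n30 fail=0; on 'b' 0 → fail=30;  out ∅∪∅=∅
  n3('abb'): parent n2 fail=30; on 'b' 30 → fail=31;  out ∅∪∅=∅
  n8('acb'): parent n7 fail=12; on 'b' 12 → fail=13;  out ∅∪∅=∅
  n14('cbd'): parent n13 fail=30; on 'd' 30→0 → fail=24;  out ∅∪∅=∅
  n20('ebe'): parent n19 fail=30; on 'e' 30→0 → fail=18;  out ∅∪{3}={3}
  n26('dde'): parent n25 fail=24; on 'e' 24→0 → fail=18;  out ∅∪{3}={3}
  n32('bbd'): parent n31 fail=30; on 'd' 30→0 → fail=24;  out ∅∪∅=∅
  n4('abbd'): parent n3 fail=31; on 'd' 31 → fail=32;  out ∅∪∅=∅
  n9('acbc'): parent n8 fail=13; on 'c' 13→30→0 → fail=12;  out ∅∪∅=∅
  n15('cbdc'): parent n14 fail=24; on 'c' 24→0 → fail=12;  out ∅∪∅=∅
  n21('ebec'): parent n20 fail=18; on 'c' 18→0 → fail=12;  out ∅∪∅=∅
  n27('ddeb'): parent n26 fail=18; on 'b' 18 → fail=19;  out ∅∪∅=∅
  n33('bbdc'): parent n32 fail=24; on 'c' 24→0 → fail=12;  out ∅∪∅=∅
  n5('abbdc'): parent n4 fail=32; on 'c' 32 → fail=33;  out ∅∪∅=∅
  n10('acbcc'): parent n9 fail=12; on 'c' 12→0 → fail=12;  out ∅∪∅=∅
  n16('cbdce'): parent n15 fail=12; on 'e' 12→0 → fail=18;  out ∅∪{3}={3}
  n22('ebeca'): parent n21 fail=12; on 'a' 12→0 → fail=1;  out {4}∪∅={4}
  n28('ddebd'): parent n27 fail=19; on 'd' 19→30→0 → fail=24;  out ∅∪∅=∅
  n34('bbdca'): parent n33 fail=12; on 'a' 12→0 → fail=1;  out {7}∪∅={7}
  n6('abbdca'): parent n5 fail=33; on 'a' 33 → fail=34;  out {0}∪{7}={0,7}
  n11('acbcce'): parent n10 fail=12; on 'e' 12→0 → fail=18;  out {1}∪{3}={1,3}
  n17('cbdcea'): parent n16 fail=18; on 'a' 18→0 → fail=1;  out {2}∪∅={2}
  n29('ddebdd'): parent n28 fail=24; on 'd' 24 → fail=25;  out {6}∪∅={6}

Text stream:
i=0 'b': node 0→30
i=1 'a': node 30→1 ·f
i=2 'b': node 1→2
i=3 'b': node 2→3
i=4 'd': node 3→4
i=5 'c': node 4→5
i=6 'a': node 5→6  → match P0@[1:6],P7@[2:6]
i=7 'd': node 6→24 ·f
i=8 'd': node 24→25
i=9 'e': node 25→26  → match P3@[9:9]
i=10 'b': node 26→27
i=11 'd': node 27→28
i=12 'd': node 28→29  → match P6@[7:12]
i=13 'd': node 29→25 ·f
i=14 'e': node 25→26  → match P3@[14:14]
i=15 'b': node 26→27
i=16 'e': node 27→20 ·f  → match P3@[16:16]
i=17 'c': node 20→21
i=18 'a': node 21→22  → match P4@[14:18]
i=19 'b': node 22→2 ·f
i=20 'a': node 2→1 ·f
i=21 'b': node 1→2
i=22 'b': node 2→3
i=23 'd': node 3→4
i=24 'c': node 4→5
i=25 'a': node 5→6  → match P0@[20:25],P7@[21:25]

Result: [[6,0],[6,7],[9,3],[12,6],[14,3],[16,3],[18,4],[25,0],[25,7]]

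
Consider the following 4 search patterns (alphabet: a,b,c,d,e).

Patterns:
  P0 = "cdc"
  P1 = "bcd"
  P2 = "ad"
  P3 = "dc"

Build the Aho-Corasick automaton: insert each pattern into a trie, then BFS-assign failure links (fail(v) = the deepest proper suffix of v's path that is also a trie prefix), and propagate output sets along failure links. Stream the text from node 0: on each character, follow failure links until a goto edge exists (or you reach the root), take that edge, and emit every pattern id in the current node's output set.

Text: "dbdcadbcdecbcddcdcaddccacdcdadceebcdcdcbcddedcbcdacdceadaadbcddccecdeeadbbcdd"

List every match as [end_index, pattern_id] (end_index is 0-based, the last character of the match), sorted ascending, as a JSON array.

Build:
Trie (insert patterns):
  0='ε' goto a→7 b→4 c→1 d→9
  1='c' goto d→2
  2='cd' goto c→3
  3='cdc' goto ·  [P0 ends]
  4='b' goto c→5
  5='bc' goto d→6
  6='bcd' goto ·  [P1 ends]
  7='a' goto d→8
  8='ad' goto ·  [P2 ends]
  9='d' goto c→10
  10='dc' goto ·  [P3 ends]

BFS fail/out derivation:
  n1('c'): parent n0 fail=0; on 'c' 0 → fail=0;  out ∅∪∅=∅
  n4('b'): parent n0 fail=0; on 'b' 0 → fail=0;  out ∅∪∅=∅
  n7('a'): parent n0 fail=0; on 'a' 0 → fail=0;  out ∅∪∅=∅
  n9('d'): parent n0 fail=0; on 'd' 0 → fail=0;  out ∅∪∅=∅
  n2('cd'): parent n1 fail=0; on 'd' 0 → fail=9;  out ∅∪∅=∅
  n5('bc'): parent n4 fail=0; on 'c' 0 → fail=1;  out ∅∪∅=∅
  n8('ad'): parent n7 fail=0; on 'd' 0 → fail=9;  out {2}∪∅={2}
  n10('dc'): parent n9 fail=0; on 'c' 0 → fail=1;  out {3}∪∅={3}
  n3('cdc'): parent n2 fail=9; on 'c' 9 → fail=10;  out {0}∪{3}={0,3}
  n6('bcd'): parent n5 fail=1; on 'd' 1 → fail=2;  out {1}∪∅={1}

Scan:
pos 0 'd': at 9
pos 1 'b': at 4 (fail-walked)
pos 2 'd': at 9 (fail-walked)
pos 3 'c': at 10  ** P3@[2:3]
pos 4 'a': at 7 (fail-walked)
pos 5 'd': at 8  ** P2@[4:5]
pos 6 'b': at 4 (fail-walked)
pos 7 'c': at 5
pos 8 'd': at 6  ** P1@[6:8]
pos 9 'e': at 0 (fail-walked)
pos 10 'c': at 1
pos 11 'b': at 4 (fail-walked)
pos 12 'c': at 5
pos 13 'd': at 6  ** P1@[11:13]
pos 14 'd': at 9 (fail-walked)
pos 15 'c': at 10  ** P3@[14:15]
pos 16 'd': at 2 (fail-walked)
pos 17 'c': at 3  ** P0@[15:17],P3@[16:17]
pos 18 'a': at 7 (fail-walked)
pos 19 'd': at 8  ** P2@[18:19]
pos 20 'd': at 9 (fail-walked)
pos 21 'c': at 10  ** P3@[20:21]
pos 22 'c': at 1 (fail-walked)
pos 23 'a': at 7 (fail-walked)
pos 24 'c': at 1 (fail-walked)
pos 25 'd': at 2
pos 26 'c': at 3  ** P0@[24:26],P3@[25:26]
pos 27 'd': at 2 (fail-walked)
pos 28 'a': at 7 (fail-walked)
pos 29 'd': at 8  ** P2@[28:29]
pos 30 'c': at 10 (fail-walked)  ** P3@[29:30]
pos 31 'e': at 0 (fail-walked)
pos 32 'e': at 0
pos 33 'b': at 4
pos 34 'c': at 5
pos 35 'd': at 6  ** P1@[33:35]
pos 36 'c': at 3 (fail-walked)  ** P0@[34:36],P3@[35:36]
pos 37 'd': at 2 (fail-walked)
pos 38 'c': at 3  ** P0@[36:38],P3@[37:38]
pos 39 'b': at 4 (fail-walked)
pos 40 'c': at 5
pos 41 'd': at 6  ** P1@[39:41]
pos 42 'd': at 9 (fail-walked)
pos 43 'e': at 0 (fail-walked)
pos 44 'd': at 9
pos 45 'c': at 10  ** P3@[44:45]
pos 46 'b': at 4 (fail-walked)
pos 47 'c': at 5
pos 48 'd': at 6  ** P1@[46:48]
pos 49 'a': at 7 (fail-walked)
pos 50 'c': at 1 (fail-walked)
pos 51 'd': at 2
pos 52 'c': at 3  ** P0@[50:52],P3@[51:52]
pos 53 'e': at 0 (fail-walked)
pos 54 'a': at 7
pos 55 'd': at 8  ** P2@[54:55]
pos 56 'a': at 7 (fail-walked)
pos 57 'a': at 7 (fail-walked)
pos 58 'd': at 8  ** P2@[57:58]
pos 59 'b': at 4 (fail-walked)
pos 60 'c': at 5
pos 61 'd': at 6  ** P1@[59:61]
pos 62 'd': at 9 (fail-walked)
pos 63 'c': at 10  ** P3@[62:63]
pos 64 'c': at 1 (fail-walked)
pos 65 'e': at 0 (fail-walked)
pos 66 'c': at 1
pos 67 'd': at 2
pos 68 'e': at 0 (fail-walked)
pos 69 'e': at 0
pos 70 'a': at 7
pos 71 'd': at 8  ** P2@[70:71]
pos 72 'b': at 4 (fail-walked)
pos 73 'b': at 4 (fail-walked)
pos 74 'c': at 5
pos 75 'd': at 6  ** P1@[73:75]
pos 76 'd': at 9 (fail-walked)

Matches: [[3,3],[5,2],[8,1],[13,1],[15,3],[17,0],[17,3],[19,2],[21,3],[26,0],[26,3],[29,2],[30,3],[35,1],[36,0],[36,3],[38,0],[38,3],[41,1],[45,3],[48,1],[52,0],[52,3],[55,2],[58,2],[61,1],[63,3],[71,2],[75,1]]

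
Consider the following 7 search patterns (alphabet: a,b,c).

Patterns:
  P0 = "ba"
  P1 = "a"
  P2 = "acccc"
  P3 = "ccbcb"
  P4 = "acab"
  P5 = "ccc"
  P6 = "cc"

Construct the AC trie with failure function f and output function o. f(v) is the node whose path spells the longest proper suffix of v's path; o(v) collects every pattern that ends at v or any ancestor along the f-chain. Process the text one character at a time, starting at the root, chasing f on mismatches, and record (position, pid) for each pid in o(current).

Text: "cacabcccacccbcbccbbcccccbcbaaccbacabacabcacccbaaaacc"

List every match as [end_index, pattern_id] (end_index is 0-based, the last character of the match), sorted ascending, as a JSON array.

Build:
Trie (insert patterns):
  n0 'ε': a→3 b→1 c→8
  n1 'b': a→2
  n2 'ba': ·  [P0 ends]
  n3 'a': c→4  [P1 ends]
  n4 'ac': a→13 c→5
  n5 'acc': c→6
  n6 'accc': c→7
  n7 'acccc': ·  [P2 ends]
  n8 'c': c→9
  n9 'cc': b→10 c→15  [P6 ends]
  n10 'ccb': c→11
  n11 'ccbc': b→12
  n12 'ccbcb': ·  [P3 ends]
  n13 'aca': b→14
  n14 'acab': ·  [P4 ends]
  n15 'ccc': ·  [P5 ends]

BFS fail/out derivation:
  fail(1) 'b': from fail(0)=0 chase 'b': 0 ⇒ 0;  out=∅∪out(0)=∅
  fail(3) 'a': from fail(0)=0 chase 'a': 0 ⇒ 0;  out={1}∪out(0)={1}
  fail(8) 'c': from fail(0)=0 chase 'c': 0 ⇒ 0;  out=∅∪out(0)=∅
  fail(2) 'ba': from fail(1)=0 chase 'a': 0 ⇒ 3;  out={0}∪out(3)={0,1}
  fail(4) 'ac': from fail(3)=0 chase 'c': 0 ⇒ 8;  out=∅∪out(8)=∅
  fail(9) 'cc': from fail(8)=0 chase 'c': 0 ⇒ 8;  out={6}∪out(8)={6}
  fail(5) 'acc': from fail(4)=8 chase 'c': 8 ⇒ 9;  out=∅∪out(9)={6}
  fail(10) 'ccb': from fail(9)=8 chase 'b': 8→0 ⇒ 1;  out=∅∪out(1)=∅
  fail(13) 'aca': from fail(4)=8 chase 'a': 8→0 ⇒ 3;  out=∅∪out(3)={1}
  fail(15) 'ccc': from fail(9)=8 chase 'c': 8 ⇒ 9;  out={5}∪out(9)={5,6}
  fail(6) 'accc': from fail(5)=9 chase 'c': 9 ⇒ 15;  out=∅∪out(15)={5,6}
  fail(11) 'ccbc': from fail(10)=1 chase 'c': 1→0 ⇒ 8;  out=∅∪out(8)=∅
  fail(14) 'acab': from fail(13)=3 chase 'b': 3→0 ⇒ 1;  out={4}∪out(1)={4}
  fail(7) 'acccc': from fail(6)=15 chase 'c': 15→9 ⇒ 15;  out={2}∪out(15)={2,5,6}
  fail(12) 'ccbcb': from fail(11)=8 chase 'b': 8→0 ⇒ 1;  out={3}∪out(1)={3}

Text stream:
pos 0 'c': at 8
pos 1 'a': at 3 (fail-walked)  ** P1@[1:1]
pos 2 'c': at 4
pos 3 'a': at 13  ** P1@[3:3]
pos 4 'b': at 14  ** P4@[1:4]
pos 5 'c': at 8 (fail-walked)
pos 6 'c': at 9  ** P6@[5:6]
pos 7 'c': at 15  ** P5@[5:7],P6@[6:7]
pos 8 'a': at 3 (fail-walked)  ** P1@[8:8]
pos 9 'c': at 4
pos 10 'c': at 5  ** P6@[9:10]
pos 11 'c': at 6  ** P5@[9:11],P6@[10:11]
pos 12 'b': at 10 (fail-walked)
pos 13 'c': at 11
pos 14 'b': at 12  ** P3@[10:14]
pos 15 'c': at 8 (fail-walked)
pos 16 'c': at 9  ** P6@[15:16]
pos 17 'b': at 10
pos 18 'b': at 1 (fail-walked)
pos 19 'c': at 8 (fail-walked)
pos 20 'c': at 9  ** P6@[19:20]
pos 21 'c': at 15  ** P5@[19:21],P6@[20:21]
pos 22 'c': at 15 (fail-walked)  ** P5@[20:22],P6@[21:22]
pos 23 'c': at 15 (fail-walked)  ** P5@[21:23],P6@[22:23]
pos 24 'b': at 10 (fail-walked)
pos 25 'c': at 11
pos 26 'b': at 12  ** P3@[22:26]
pos 27 'a': at 2 (fail-walked)  ** P0@[26:27],P1@[27:27]
pos 28 'a': at 3 (fail-walked)  ** P1@[28:28]
pos 29 'c': at 4
pos 30 'c': at 5  ** P6@[29:30]
pos 31 'b': at 10 (fail-walked)
pos 32 'a': at 2 (fail-walked)  ** P0@[31:32],P1@[32:32]
pos 33 'c': at 4 (fail-walked)
pos 34 'a': at 13  ** P1@[34:34]
pos 35 'b': at 14  ** P4@[32:35]
pos 36 'a': at 2 (fail-walked)  ** P0@[35:36],P1@[36:36]
pos 37 'c': at 4 (fail-walked)
pos 38 'a': at 13  ** P1@[38:38]
pos 39 'b': at 14  ** P4@[36:39]
pos 40 'c': at 8 (fail-walked)
pos 41 'a': at 3 (fail-walked)  ** P1@[41:41]
pos 42 'c': at 4
pos 43 'c': at 5  ** P6@[42:43]
pos 44 'c': at 6  ** P5@[42:44],P6@[43:44]
pos 45 'b': at 10 (fail-walked)
pos 46 'a': at 2 (fail-walked)  ** P0@[45:46],P1@[46:46]
pos 47 'a': at 3 (fail-walked)  ** P1@[47:47]
pos 48 'a': at 3 (fail-walked)  ** P1@[48:48]
pos 49 'a': at 3 (fail-walked)  ** P1@[49:49]
pos 50 'c': at 4
pos 51 'c': at 5  ** P6@[50:51]

Result: [[1,1],[3,1],[4,4],[6,6],[7,5],[7,6],[8,1],[10,6],[11,5],[11,6],[14,3],[16,6],[20,6],[21,5],[21,6],[22,5],[22,6],[23,5],[23,6],[26,3],[27,0],[27,1],[28,1],[30,6],[32,0],[32,1],[34,1],[35,4],[36,0],[36,1],[38,1],[39,4],[41,1],[43,6],[44,5],[44,6],[46,0],[46,1],[47,1],[48,1],[49,1],[51,6]]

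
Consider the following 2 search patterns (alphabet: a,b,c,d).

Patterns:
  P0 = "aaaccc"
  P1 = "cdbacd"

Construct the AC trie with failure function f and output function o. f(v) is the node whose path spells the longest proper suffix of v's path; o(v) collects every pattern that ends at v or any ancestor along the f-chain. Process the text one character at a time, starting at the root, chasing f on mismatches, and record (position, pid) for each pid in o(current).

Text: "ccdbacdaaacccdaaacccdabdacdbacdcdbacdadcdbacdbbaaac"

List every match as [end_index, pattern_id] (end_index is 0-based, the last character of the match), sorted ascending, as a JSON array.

Build:
Trie nodes:
  0='ε' goto a→1 c→7
  1='a' goto a→2
  2='aa' goto a→3
  3='aaa' goto c→4
  4='aaac' goto c→5
  5='aaacc' goto c→6
  6='aaaccc' goto ·  ←P0
  7='c' goto d→8
  8='cd' goto b→9
  9='cdb' goto a→10
  10='cdba' goto c→11
  11='cdbac' goto d→12
  12='cdbacd' goto ·  ←P1

BFS fail/out derivation:
  fail(1) 'a': from fail(0)=0 chase 'a': 0 ⇒ 0;  out=∅∪out(0)=∅
  fail(7) 'c': from fail(0)=0 chase 'c': 0 ⇒ 0;  out=∅∪out(0)=∅
  fail(2) 'aa': from fail(1)=0 chase 'a': 0 ⇒ 1;  out=∅∪out(1)=∅
  fail(8) 'cd': from fail(7)=0 chase 'd': 0 ⇒ 0;  out=∅∪out(0)=∅
  fail(3) 'aaa': from fail(2)=1 chase 'a': 1 ⇒ 2;  out=∅∪out(2)=∅
  fail(9) 'cdb': from fail(8)=0 chase 'b': 0 ⇒ 0;  out=∅∪out(0)=∅
  fail(4) 'aaac': from fail(3)=2 chase 'c': 2→1→0 ⇒ 7;  out=∅∪out(7)=∅
  fail(10) 'cdba': from fail(9)=0 chase 'a': 0 ⇒ 1;  out=∅∪out(1)=∅
  fail(5) 'aaacc': from fail(4)=7 chase 'c': 7→0 ⇒ 7;  out=∅∪out(7)=∅
  fail(11) 'cdbac': from fail(10)=1 chase 'c': 1→0 ⇒ 7;  out=∅∪out(7)=∅
  fail(6) 'aaaccc': from fail(5)=7 chase 'c': 7→0 ⇒ 7;  out={0}∪out(7)={0}
  fail(12) 'cdbacd': from fail(11)=7 chase 'd': 7 ⇒ 8;  out={1}∪out(8)={1}

Run:
i=0 'c': node 0→7
i=1 'c': node 7→7 (via fail)
i=2 'd': node 7→8
i=3 'b': node 8→9
i=4 'a': node 9→10
i=5 'c': node 10→11
i=6 'd': node 11→12  ** P1@[1:6]
i=7 'a': node 12→1 (via fail)
i=8 'a': node 1→2
i=9 'a': node 2→3
i=10 'c': node 3→4
i=11 'c': node 4→5
i=12 'c': node 5→6  ** P0@[7:12]
i=13 'd': node 6→8 (via fail)
i=14 'a': node 8→1 (via fail)
i=15 'a': node 1→2
i=16 'a': node 2→3
i=17 'c': node 3→4
i=18 'c': node 4→5
i=19 'c': node 5→6  ** P0@[14:19]
i=20 'd': node 6→8 (via fail)
i=21 'a': node 8→1 (via fail)
i=22 'b': node 1→0 (via fail)
i=23 'd': node 0→0
i=24 'a': node 0→1
i=25 'c': node 1→7 (via fail)
i=26 'd': node 7→8
i=27 'b': node 8→9
i=28 'a': node 9→10
i=29 'c': node 10→11
i=30 'd': node 11→12  ** P1@[25:30]
i=31 'c': node 12→7 (via fail)
i=32 'd': node 7→8
i=33 'b': node 8→9
i=34 'a': node 9→10
i=35 'c': node 10→11
i=36 'd': node 11→12  ** P1@[31:36]
i=37 'a': node 12→1 (via fail)
i=38 'd': node 1→0 (via fail)
i=39 'c': node 0→7
i=40 'd': node 7→8
i=41 'b': node 8→9
i=42 'a': node 9→10
i=43 'c': node 10→11
i=44 'd': node 11→12  ** P1@[39:44]
i=45 'b': node 12→9 (via fail)
i=46 'b': node 9→0 (via fail)
i=47 'a': node 0→1
i=48 'a': node 1→2
i=49 'a': node 2→3
i=50 'c': node 3→4

Matches: [[6,1],[12,0],[19,0],[30,1],[36,1],[44,1]]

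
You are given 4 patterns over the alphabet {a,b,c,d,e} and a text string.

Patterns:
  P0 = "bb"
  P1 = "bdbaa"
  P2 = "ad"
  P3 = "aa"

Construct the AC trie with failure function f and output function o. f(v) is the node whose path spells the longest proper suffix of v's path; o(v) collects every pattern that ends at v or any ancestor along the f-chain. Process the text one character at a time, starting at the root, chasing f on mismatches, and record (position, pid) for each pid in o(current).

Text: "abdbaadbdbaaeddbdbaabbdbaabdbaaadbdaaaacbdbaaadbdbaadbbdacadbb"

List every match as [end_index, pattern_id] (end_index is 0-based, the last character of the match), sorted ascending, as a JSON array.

Build automaton:
Trie (insert patterns):
  0='ε' goto a→7 b→1
  1='b' goto b→2 d→3
  2='bb' goto ·  ←P0
  3='bd' goto b→4
  4='bdb' goto a→5
  5='bdba' goto a→6
  6='bdbaa' goto ·  ←P1
  7='a' goto a→9 d→8
  8='ad' goto ·  ←P2
  9='aa' goto ·  ←P3

Failure links (BFS by depth):
  n1('b'): parent n0 fail=0; on 'b' 0 → fail=0;  out ∅∪∅=∅
  n7('a'): parent n0 fail=0; on 'a' 0 → fail=0;  out ∅∪∅=∅
  n2('bb'): parent n1 fail=0; on 'b' 0 → fail=1;  out {0}∪∅={0}
  n3('bd'): parent n1 fail=0; on 'd' 0 → fail=0;  out ∅∪∅=∅
  n8('ad'): parent n7 fail=0; on 'd' 0 → fail=0;  out {2}∪∅={2}
  n9('aa'): parent n7 fail=0; on 'a' 0 → fail=7;  out {3}∪∅={3}
  n4('bdb'): parent n3 fail=0; on 'b' 0 → fail=1;  out ∅∪∅=∅
  n5('bdba'): parent n4 fail=1; on 'a' 1→0 → fail=7;  out ∅∪∅=∅
  n6('bdbaa'): parent n5 fail=7; on 'a' 7 → fail=9;  out {1}∪{3}={1,3}

Scan:
i=0 'a': node 0→7
i=1 'b': node 7→1 ·f
i=2 'd': node 1→3
i=3 'b': node 3→4
i=4 'a': node 4→5
i=5 'a': node 5→6  emit P1@[1:5],P3@[4:5]
i=6 'd': node 6→8 ·f  emit P2@[5:6]
i=7 'b': node 8→1 ·f
i=8 'd': node 1→3
i=9 'b': node 3→4
i=10 'a': node 4→5
i=11 'a': node 5→6  emit P1@[7:11],P3@[10:11]
i=12 'e': node 6→0 ·f
i=13 'd': node 0→0
i=14 'd': node 0→0
i=15 'b': node 0→1
i=16 'd': node 1→3
i=17 'b': node 3→4
i=18 'a': node 4→5
i=19 'a': node 5→6  emit P1@[15:19],P3@[18:19]
i=20 'b': node 6→1 ·f
i=21 'b': node 1→2  emit P0@[20:21]
i=22 'd': node 2→3 ·f
i=23 'b': node 3→4
i=24 'a': node 4→5
i=25 'a': node 5→6  emit P1@[21:25],P3@[24:25]
i=26 'b': node 6→1 ·f
i=27 'd': node 1→3
i=28 'b': node 3→4
i=29 'a': node 4→5
i=30 'a': node 5→6  emit P1@[26:30],P3@[29:30]
i=31 'a': node 6→9 ·f  emit P3@[30:31]
i=32 'd': node 9→8 ·f  emit P2@[31:32]
i=33 'b': node 8→1 ·f
i=34 'd': node 1→3
i=35 'a': node 3→7 ·f
i=36 'a': node 7→9  emit P3@[35:36]
i=37 'a': node 9→9 ·f  emit P3@[36:37]
i=38 'a': node 9→9 ·f  emit P3@[37:38]
i=39 'c': node 9→0 ·f
i=40 'b': node 0→1
i=41 'd': node 1→3
i=42 'b': node 3→4
i=43 'a': node 4→5
i=44 'a': node 5→6  emit P1@[40:44],P3@[43:44]
i=45 'a': node 6→9 ·f  emit P3@[44:45]
i=46 'd': node 9→8 ·f  emit P2@[45:46]
i=47 'b': node 8→1 ·f
i=48 'd': node 1→3
i=49 'b': node 3→4
i=50 'a': node 4→5
i=51 'a': node 5→6  emit P1@[47:51],P3@[50:51]
i=52 'd': node 6→8 ·f  emit P2@[51:52]
i=53 'b': node 8→1 ·f
i=54 'b': node 1→2  emit P0@[53:54]
i=55 'd': node 2→3 ·f
i=56 'a': node 3→7 ·f
i=57 'c': node 7→0 ·f
i=58 'a': node 0→7
i=59 'd': node 7→8  emit P2@[58:59]
i=60 'b': node 8→1 ·f
i=61 'b': node 1→2  emit P0@[60:61]

Result: [[5,1],[5,3],[6,2],[11,1],[11,3],[19,1],[19,3],[21,0],[25,1],[25,3],[30,1],[30,3],[31,3],[32,2],[36,3],[37,3],[38,3],[44,1],[44,3],[45,3],[46,2],[51,1],[51,3],[52,2],[54,0],[59,2],[61,0]]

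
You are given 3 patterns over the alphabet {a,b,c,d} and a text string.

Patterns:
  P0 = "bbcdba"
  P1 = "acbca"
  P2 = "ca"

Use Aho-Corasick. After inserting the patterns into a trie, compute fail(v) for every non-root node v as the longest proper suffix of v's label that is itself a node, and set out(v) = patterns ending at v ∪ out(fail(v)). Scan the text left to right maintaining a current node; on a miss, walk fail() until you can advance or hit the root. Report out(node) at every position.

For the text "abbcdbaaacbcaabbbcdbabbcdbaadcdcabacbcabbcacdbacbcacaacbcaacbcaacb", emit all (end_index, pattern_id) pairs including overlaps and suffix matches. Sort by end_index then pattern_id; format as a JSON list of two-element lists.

Build automaton:
Trie nodes:
  n0 'ε': a→7 b→1 c→12
  n1 'b': b→2
  n2 'bb': c→3
  n3 'bbc': d→4
  n4 'bbcd': b→5
  n5 'bbcdb': a→6
  n6 'bbcdba': ·  ←P0
  n7 'a': c→8
  n8 'ac': b→9
  n9 'acb': c→10
  n10 'acbc': a→11
  n11 'acbca': ·  ←P1
  n12 'c': a→13
  n13 'ca': ·  ←P2

BFS fail/out derivation:
  n1('b'): parent n0 fail=0; on 'b' 0 → fail=0;  out ∅∪∅=∅
  n7('a'): parent n0 fail=0; on 'a' 0 → fail=0;  out ∅∪∅=∅
  n12('c'): parent n0 fail=0; on 'c' 0 → fail=0;  out ∅∪∅=∅
  n2('bb'): parent n1 fail=0; on 'b' 0 → fail=1;  out ∅∪∅=∅
  n8('ac'): parent n7 fail=0; on 'c' 0 → fail=12;  out ∅∪∅=∅
  n13('ca'): parent n12 fail=0; on 'a' 0 → fail=7;  out {2}∪∅={2}
  n3('bbc'): parent n2 fail=1; on 'c' 1→0 → fail=12;  out ∅∪∅=∅
  n9('acb'): parent n8 fail=12; on 'b' 12→0 → fail=1;  out ∅∪∅=∅
  n4('bbcd'): parent n3 fail=12; on 'd' 12→0 → fail=0;  out ∅∪∅=∅
  n10('acbc'): parent n9 fail=1; on 'c' 1→0 → fail=12;  out ∅∪∅=∅
  n5('bbcdb'): parent n4 fail=0; on 'b' 0 → fail=1;  out ∅∪∅=∅
  n11('acbca'): parent n10 fail=12; on 'a' 12 → fail=13;  out {1}∪{2}={1,2}
  n6('bbcdba'): parent n5 fail=1; on 'a' 1→0 → fail=7;  out {0}∪∅={0}

Scan:
pos 0 'a': at 7
pos 1 'b': at 1 (via fail)
pos 2 'b': at 2
pos 3 'c': at 3
pos 4 'd': at 4
pos 5 'b': at 5
pos 6 'a': at 6  → match P0@[1:6]
pos 7 'a': at 7 (via fail)
pos 8 'a': at 7 (via fail)
pos 9 'c': at 8
pos 10 'b': at 9
pos 11 'c': at 10
pos 12 'a': at 11  → match P1@[8:12],P2@[11:12]
pos 13 'a': at 7 (via fail)
pos 14 'b': at 1 (via fail)
pos 15 'b': at 2
pos 16 'b': at 2 (via fail)
pos 17 'c': at 3
pos 18 'd': at 4
pos 19 'b': at 5
pos 20 'a': at 6  → match P0@[15:20]
pos 21 'b': at 1 (via fail)
pos 22 'b': at 2
pos 23 'c': at 3
pos 24 'd': at 4
pos 25 'b': at 5
pos 26 'a': at 6  → match P0@[21:26]
pos 27 'a': at 7 (via fail)
pos 28 'd': at 0 (via fail)
pos 29 'c': at 12
pos 30 'd': at 0 (via fail)
pos 31 'c': at 12
pos 32 'a': at 13  → match P2@[31:32]
pos 33 'b': at 1 (via fail)
pos 34 'a': at 7 (via fail)
pos 35 'c': at 8
pos 36 'b': at 9
pos 37 'c': at 10
pos 38 'a': at 11  → match P1@[34:38],P2@[37:38]
pos 39 'b': at 1 (via fail)
pos 40 'b': at 2
pos 41 'c': at 3
pos 42 'a': at 13 (via fail)  → match P2@[41:42]
pos 43 'c': at 8 (via fail)
pos 44 'd': at 0 (via fail)
pos 45 'b': at 1
pos 46 'a': at 7 (via fail)
pos 47 'c': at 8
pos 48 'b': at 9
pos 49 'c': at 10
pos 50 'a': at 11  → match P1@[46:50],P2@[49:50]
pos 51 'c': at 8 (via fail)
pos 52 'a': at 13 (via fail)  → match P2@[51:52]
pos 53 'a': at 7 (via fail)
pos 54 'c': at 8
pos 55 'b': at 9
pos 56 'c': at 10
pos 57 'a': at 11  → match P1@[53:57],P2@[56:57]
pos 58 'a': at 7 (via fail)
pos 59 'c': at 8
pos 60 'b': at 9
pos 61 'c': at 10
pos 62 'a': at 11  → match P1@[58:62],P2@[61:62]
pos 63 'a': at 7 (via fail)
pos 64 'c': at 8
pos 65 'b': at 9

Matches: [[6,0],[12,1],[12,2],[20,0],[26,0],[32,2],[38,1],[38,2],[42,2],[50,1],[50,2],[52,2],[57,1],[57,2],[62,1],[62,2]]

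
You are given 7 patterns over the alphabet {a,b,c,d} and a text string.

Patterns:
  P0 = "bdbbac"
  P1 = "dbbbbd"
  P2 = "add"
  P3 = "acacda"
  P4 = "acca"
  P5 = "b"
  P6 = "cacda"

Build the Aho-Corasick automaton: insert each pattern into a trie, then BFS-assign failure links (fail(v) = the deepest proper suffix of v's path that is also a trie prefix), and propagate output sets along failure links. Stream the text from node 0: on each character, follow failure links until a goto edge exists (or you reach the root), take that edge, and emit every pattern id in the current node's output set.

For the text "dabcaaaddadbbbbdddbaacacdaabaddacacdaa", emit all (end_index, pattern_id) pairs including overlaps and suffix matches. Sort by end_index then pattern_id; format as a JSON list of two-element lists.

Build:
Trie (insert patterns):
  0='ε' goto a→13 b→1 c→23 d→7
  1='b' goto d→2  [P5 ends]
  2='bd' goto b→3
  3='bdb' goto b→4
  4='bdbb' goto a→5
  5='bdbba' goto c→6
  6='bdbbac' goto ·  [P0 ends]
  7='d' goto b→8
  8='db' goto b→9
  9='dbb' goto b→10
  10='dbbb' goto b→11
  11='dbbbb' goto d→12
  12='dbbbbd' goto ·  [P1 ends]
  13='a' goto c→16 d→14
  14='ad' goto d→15
  15='add' goto ·  [P2 ends]
  16='ac' goto a→17 c→21
  17='aca' goto c→18
  18='acac' goto d→19
  19='acacd' goto a→20
  20='acacda' goto ·  [P3 ends]
  21='acc' goto a→22
  22='acca' goto ·  [P4 ends]
  23='c' goto a→24
  24='ca' goto c→25
  25='cac' goto d→26
  26='cacd' goto a→27
  27='cacda' goto ·  [P6 ends]

BFS fail/out derivation:
  fail(1) 'b': from fail(0)=0 chase 'b': 0 ⇒ 0;  out={5}∪out(0)={5}
  fail(7) 'd': from fail(0)=0 chase 'd': 0 ⇒ 0;  out=∅∪out(0)=∅
  fail(13) 'a': from fail(0)=0 chase 'a': 0 ⇒ 0;  out=∅∪out(0)=∅
  fail(23) 'c': from fail(0)=0 chase 'c': 0 ⇒ 0;  out=∅∪out(0)=∅
  fail(2) 'bd': from fail(1)=0 chase 'd': 0 ⇒ 7;  out=∅∪out(7)=∅
  fail(8) 'db': from fail(7)=0 chase 'b': 0 ⇒ 1;  out=∅∪out(1)={5}
  fail(14) 'ad': from fail(13)=0 chase 'd': 0 ⇒ 7;  out=∅∪out(7)=∅
  fail(16) 'ac': from fail(13)=0 chase 'c': 0 ⇒ 23;  out=∅∪out(23)=∅
  fail(24) 'ca': from fail(23)=0 chase 'a': 0 ⇒ 13;  out=∅∪out(13)=∅
  fail(3) 'bdb': from fail(2)=7 chase 'b': 7 ⇒ 8;  out=∅∪out(8)={5}
  fail(9) 'dbb': from fail(8)=1 chase 'b': 1→0 ⇒ 1;  out=∅∪out(1)={5}
  fail(15) 'add': from fail(14)=7 chase 'd': 7→0 ⇒ 7;  out={2}∪out(7)={2}
  fail(17) 'aca': from fail(16)=23 chase 'a': 23 ⇒ 24;  out=∅∪out(24)=∅
  fail(21) 'acc': from fail(16)=23 chase 'c': 23→0 ⇒ 23;  out=∅∪out(23)=∅
  fail(25) 'cac': from fail(24)=13 chase 'c': 13 ⇒ 16;  out=∅∪out(16)=∅
  fail(4) 'bdbb': from fail(3)=8 chase 'b': 8 ⇒ 9;  out=∅∪out(9)={5}
  fail(10) 'dbbb': from fail(9)=1 chase 'b': 1→0 ⇒ 1;  out=∅∪out(1)={5}
  fail(18) 'acac': from fail(17)=24 chase 'c': 24 ⇒ 25;  out=∅∪out(25)=∅
  fail(22) 'acca': from fail(21)=23 chase 'a': 23 ⇒ 24;  out={4}∪out(24)={4}
  fail(26) 'cacd': from fail(25)=16 chase 'd': 16→23→0 ⇒ 7;  out=∅∪out(7)=∅
  fail(5) 'bdbba': from fail(4)=9 chase 'a': 9→1→0 ⇒ 13;  out=∅∪out(13)=∅
  fail(11) 'dbbbb': from fail(10)=1 chase 'b': 1→0 ⇒ 1;  out=∅∪out(1)={5}
  fail(19) 'acacd': from fail(18)=25 chase 'd': 25 ⇒ 26;  out=∅∪out(26)=∅
  fail(27) 'cacda': from fail(26)=7 chase 'a': 7→0 ⇒ 13;  out={6}∪out(13)={6}
  fail(6) 'bdbbac': from fail(5)=13 chase 'c': 13 ⇒ 16;  out={0}∪out(16)={0}
  fail(12) 'dbbbbd': from fail(11)=1 chase 'd': 1 ⇒ 2;  out={1}∪out(2)={1}
  fail(20) 'acacda': from fail(19)=26 chase 'a': 26 ⇒ 27;  out={3}∪out(27)={3,6}

Run:
i=0 'd': node 0→7
i=1 'a': node 7→13 ·f
i=2 'b': node 13→1 ·f  ** P5@[2:2]
i=3 'c': node 1→23 ·f
i=4 'a': node 23→24
i=5 'a': node 24→13 ·f
i=6 'a': node 13→13 ·f
i=7 'd': node 13→14
i=8 'd': node 14→15  ** P2@[6:8]
i=9 'a': node 15→13 ·f
i=10 'd': node 13→14
i=11 'b': node 14→8 ·f  ** P5@[11:11]
i=12 'b': node 8→9  ** P5@[12:12]
i=13 'b': node 9→10  ** P5@[13:13]
i=14 'b': node 10→11  ** P5@[14:14]
i=15 'd': node 11→12  ** P1@[10:15]
i=16 'd': node 12→7 ·f
i=17 'd': node 7→7 ·f
i=18 'b': node 7→8  ** P5@[18:18]
i=19 'a': node 8→13 ·f
i=20 'a': node 13→13 ·f
i=21 'c': node 13→16
i=22 'a': node 16→17
i=23 'c': node 17→18
i=24 'd': node 18→19
i=25 'a': node 19→20  ** P3@[20:25],P6@[21:25]
i=26 'a': node 20→13 ·f
i=27 'b': node 13→1 ·f  ** P5@[27:27]
i=28 'a': node 1→13 ·f
i=29 'd': node 13→14
i=30 'd': node 14→15  ** P2@[28:30]
i=31 'a': node 15→13 ·f
i=32 'c': node 13→16
i=33 'a': node 16→17
i=34 'c': node 17→18
i=35 'd': node 18→19
i=36 'a': node 19→20  ** P3@[31:36],P6@[32:36]
i=37 'a': node 20→13 ·f

All matches (sorted): [[2,5],[8,2],[11,5],[12,5],[13,5],[14,5],[15,1],[18,5],[25,3],[25,6],[27,5],[30,2],[36,3],[36,6]]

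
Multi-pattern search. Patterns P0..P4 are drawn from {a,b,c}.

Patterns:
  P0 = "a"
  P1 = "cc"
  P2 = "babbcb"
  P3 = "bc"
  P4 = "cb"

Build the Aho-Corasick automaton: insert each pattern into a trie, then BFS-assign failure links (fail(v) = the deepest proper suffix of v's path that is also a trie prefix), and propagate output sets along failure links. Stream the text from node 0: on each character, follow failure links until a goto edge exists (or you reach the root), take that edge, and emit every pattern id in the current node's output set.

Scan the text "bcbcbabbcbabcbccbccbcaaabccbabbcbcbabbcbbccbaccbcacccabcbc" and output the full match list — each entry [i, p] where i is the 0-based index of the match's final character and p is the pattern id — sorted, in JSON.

Build:
Trie (insert patterns):
  0='ε' goto a→1 b→4 c→2
  1='a' goto ·  ←P0
  2='c' goto b→11 c→3
  3='cc' goto ·  ←P1
  4='b' goto a→5 c→10
  5='ba' goto b→6
  6='bab' goto b→7
  7='babb' goto c→8
  8='babbc' goto b→9
  9='babbcb' goto ·  ←P2
  10='bc' goto ·  ←P3
  11='cb' goto ·  ←P4

Failure links (BFS by depth):
  n1('a'): parent n0 fail=0; on 'a' 0 → fail=0;  out {0}∪∅={0}
  n2('c'): parent n0 fail=0; on 'c' 0 → fail=0;  out ∅∪∅=∅
  n4('b'): parent n0 fail=0; on 'b' 0 → fail=0;  out ∅∪∅=∅
  n3('cc'): parent n2 fail=0; on 'c' 0 → fail=2;  out {1}∪∅={1}
  n5('ba'): parent n4 fail=0; on 'a' 0 → fail=1;  out ∅∪{0}={0}
  n10('bc'): parent n4 fail=0; on 'c' 0 → fail=2;  out {3}∪∅={3}
  n11('cb'): parent n2 fail=0; on 'b' 0 → fail=4;  out {4}∪∅={4}
  n6('bab'): parent n5 fail=1; on 'b' 1→0 → fail=4;  out ∅∪∅=∅
  n7('babb'): parent n6 fail=4; on 'b' 4→0 → fail=4;  out ∅∪∅=∅
  n8('babbc'): parent n7 fail=4; on 'c' 4 → fail=10;  out ∅∪{3}={3}
  n9('babbcb'): parent n8 fail=10; on 'b' 10→2 → fail=11;  out {2}∪{4}={2,4}

Scan:
[0] read 'b'  n0⇒n4
[1] read 'c'  n4⇒n10  ** P3@[0:1]
[2] read 'b'  n10⇒n11 (via fail)  ** P4@[1:2]
[3] read 'c'  n11⇒n10 (via fail)  ** P3@[2:3]
[4] read 'b'  n10⇒n11 (via fail)  ** P4@[3:4]
[5] read 'a'  n11⇒n5 (via fail)  ** P0@[5:5]
[6] read 'b'  n5⇒n6
[7] read 'b'  n6⇒n7
[8] read 'c'  n7⇒n8  ** P3@[7:8]
[9] read 'b'  n8⇒n9  ** P2@[4:9],P4@[8:9]
[10] read 'a'  n9⇒n5 (via fail)  ** P0@[10:10]
[11] read 'b'  n5⇒n6
[12] read 'c'  n6⇒n10 (via fail)  ** P3@[11:12]
[13] read 'b'  n10⇒n11 (via fail)  ** P4@[12:13]
[14] read 'c'  n11⇒n10 (via fail)  ** P3@[13:14]
[15] read 'c'  n10⇒n3 (via fail)  ** P1@[14:15]
[16] read 'b'  n3⇒n11 (via fail)  ** P4@[15:16]
[17] read 'c'  n11⇒n10 (via fail)  ** P3@[16:17]
[18] read 'c'  n10⇒n3 (via fail)  ** P1@[17:18]
[19] read 'b'  n3⇒n11 (via fail)  ** P4@[18:19]
[20] read 'c'  n11⇒n10 (via fail)  ** P3@[19:20]
[21] read 'a'  n10⇒n1 (via fail)  ** P0@[21:21]
[22] read 'a'  n1⇒n1 (via fail)  ** P0@[22:22]
[23] read 'a'  n1⇒n1 (via fail)  ** P0@[23:23]
[24] read 'b'  n1⇒n4 (via fail)
[25] read 'c'  n4⇒n10  ** P3@[24:25]
[26] read 'c'  n10⇒n3 (via fail)  ** P1@[25:26]
[27] read 'b'  n3⇒n11 (via fail)  ** P4@[26:27]
[28] read 'a'  n11⇒n5 (via fail)  ** P0@[28:28]
[29] read 'b'  n5⇒n6
[30] read 'b'  n6⇒n7
[31] read 'c'  n7⇒n8  ** P3@[30:31]
[32] read 'b'  n8⇒n9  ** P2@[27:32],P4@[31:32]
[33] read 'c'  n9⇒n10 (via fail)  ** P3@[32:33]
[34] read 'b'  n10⇒n11 (via fail)  ** P4@[33:34]
[35] read 'a'  n11⇒n5 (via fail)  ** P0@[35:35]
[36] read 'b'  n5⇒n6
[37] read 'b'  n6⇒n7
[38] read 'c'  n7⇒n8  ** P3@[37:38]
[39] read 'b'  n8⇒n9  ** P2@[34:39],P4@[38:39]
[40] read 'b'  n9⇒n4 (via fail)
[41] read 'c'  n4⇒n10  ** P3@[40:41]
[42] read 'c'  n10⇒n3 (via fail)  ** P1@[41:42]
[43] read 'b'  n3⇒n11 (via fail)  ** P4@[42:43]
[44] read 'a'  n11⇒n5 (via fail)  ** P0@[44:44]
[45] read 'c'  n5⇒n2 (via fail)
[46] read 'c'  n2⇒n3  ** P1@[45:46]
[47] read 'b'  n3⇒n11 (via fail)  ** P4@[46:47]
[48] read 'c'  n11⇒n10 (via fail)  ** P3@[47:48]
[49] read 'a'  n10⇒n1 (via fail)  ** P0@[49:49]
[50] read 'c'  n1⇒n2 (via fail)
[51] read 'c'  n2⇒n3  ** P1@[50:51]
[52] read 'c'  n3⇒n3 (via fail)  ** P1@[51:52]
[53] read 'a'  n3⇒n1 (via fail)  ** P0@[53:53]
[54] read 'b'  n1⇒n4 (via fail)
[55] read 'c'  n4⇒n10  ** P3@[54:55]
[56] read 'b'  n10⇒n11 (via fail)  ** P4@[55:56]
[57] read 'c'  n11⇒n10 (via fail)  ** P3@[56:57]

Result: [[1,3],[2,4],[3,3],[4,4],[5,0],[8,3],[9,2],[9,4],[10,0],[12,3],[13,4],[14,3],[15,1],[16,4],[17,3],[18,1],[19,4],[20,3],[21,0],[22,0],[23,0],[25,3],[26,1],[27,4],[28,0],[31,3],[32,2],[32,4],[33,3],[34,4],[35,0],[38,3],[39,2],[39,4],[41,3],[42,1],[43,4],[44,0],[46,1],[47,4],[48,3],[49,0],[51,1],[52,1],[53,0],[55,3],[56,4],[57,3]]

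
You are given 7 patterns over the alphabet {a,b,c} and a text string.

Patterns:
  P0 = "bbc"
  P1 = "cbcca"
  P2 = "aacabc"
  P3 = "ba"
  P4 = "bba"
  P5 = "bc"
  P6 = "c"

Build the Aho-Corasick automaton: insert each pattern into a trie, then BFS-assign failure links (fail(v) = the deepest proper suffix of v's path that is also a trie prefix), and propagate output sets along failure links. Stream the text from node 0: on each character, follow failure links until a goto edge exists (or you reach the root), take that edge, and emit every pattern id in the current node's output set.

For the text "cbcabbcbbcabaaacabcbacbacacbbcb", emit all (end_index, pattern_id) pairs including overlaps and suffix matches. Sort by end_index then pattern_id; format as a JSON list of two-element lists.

Build automaton:
Trie (insert patterns):
  0='ε' goto a→9 b→1 c→4
  1='b' goto a→15 b→2 c→17
  2='bb' goto a→16 c→3
  3='bbc' goto ·  ←P0
  4='c' goto b→5  ←P6
  5='cb' goto c→6
  6='cbc' goto c→7
  7='cbcc' goto a→8
  8='cbcca' goto ·  ←P1
  9='a' goto a→10
  10='aa' goto c→11
  11='aac' goto a→12
  12='aaca' goto b→13
  13='aacab' goto c→14
  14='aacabc' goto ·  ←P2
  15='ba' goto ·  ←P3
  16='bba' goto ·  ←P4
  17='bc' goto ·  ←P5

BFS fail/out derivation:
  n1('b'): parent n0 fail=0; on 'b' 0 → fail=0;  out ∅∪∅=∅
  n4('c'): parent n0 fail=0; on 'c' 0 → fail=0;  out {6}∪∅={6}
  n9('a'): parent n0 fail=0; on 'a' 0 → fail=0;  out ∅∪∅=∅
  n2('bb'): parent n1 fail=0; on 'b' 0 → fail=1;  out ∅∪∅=∅
  n5('cb'): parent n4 fail=0; on 'b' 0 → fail=1;  out ∅∪∅=∅
  n10('aa'): parent n9 fail=0; on 'a' 0 → fail=9;  out ∅∪∅=∅
  n15('ba'): parent n1 fail=0; on 'a' 0 → fail=9;  out {3}∪∅={3}
  n17('bc'): parent n1 fail=0; on 'c' 0 → fail=4;  out {5}∪{6}={5,6}
  n3('bbc'): parent n2 fail=1; on 'c' 1 → fail=17;  out {0}∪{5,6}={0,5,6}
  n6('cbc'): parent n5 fail=1; on 'c' 1 → fail=17;  out ∅∪{5,6}={5,6}
  n11('aac'): parent n10 fail=9; on 'c' 9→0 → fail=4;  out ∅∪{6}={6}
  n16('bba'): parent n2 fail=1; on 'a' 1 → fail=15;  out {4}∪{3}={3,4}
  n7('cbcc'): parent n6 fail=17; on 'c' 17→4→0 → fail=4;  out ∅∪{6}={6}
  n12('aaca'): parent n11 fail=4; on 'a' 4→0 → fail=9;  out ∅∪∅=∅
  n8('cbcca'): parent n7 fail=4; on 'a' 4→0 → fail=9;  out {1}∪∅={1}
  n13('aacab'): parent n12 fail=9; on 'b' 9→0 → fail=1;  out ∅∪∅=∅
  n14('aacabc'): parent n13 fail=1; on 'c' 1 → fail=17;  out {2}∪{5,6}={2,5,6}

Scan:
pos 0 'c': at 4  → match P6@[0:0]
pos 1 'b': at 5
pos 2 'c': at 6  → match P5@[1:2],P6@[2:2]
pos 3 'a': at 9 (via fail)
pos 4 'b': at 1 (via fail)
pos 5 'b': at 2
pos 6 'c': at 3  → match P0@[4:6],P5@[5:6],P6@[6:6]
pos 7 'b': at 5 (via fail)
pos 8 'b': at 2 (via fail)
pos 9 'c': at 3  → match P0@[7:9],P5@[8:9],P6@[9:9]
pos 10 'a': at 9 (via fail)
pos 11 'b': at 1 (via fail)
pos 12 'a': at 15  → match P3@[11:12]
pos 13 'a': at 10 (via fail)
pos 14 'a': at 10 (via fail)
pos 15 'c': at 11  → match P6@[15:15]
pos 16 'a': at 12
pos 17 'b': at 13
pos 18 'c': at 14  → match P2@[13:18],P5@[17:18],P6@[18:18]
pos 19 'b': at 5 (via fail)
pos 20 'a': at 15 (via fail)  → match P3@[19:20]
pos 21 'c': at 4 (via fail)  → match P6@[21:21]
pos 22 'b': at 5
pos 23 'a': at 15 (via fail)  → match P3@[22:23]
pos 24 'c': at 4 (via fail)  → match P6@[24:24]
pos 25 'a': at 9 (via fail)
pos 26 'c': at 4 (via fail)  → match P6@[26:26]
pos 27 'b': at 5
pos 28 'b': at 2 (via fail)
pos 29 'c': at 3  → match P0@[27:29],P5@[28:29],P6@[29:29]
pos 30 'b': at 5 (via fail)

Matches: [[0,6],[2,5],[2,6],[6,0],[6,5],[6,6],[9,0],[9,5],[9,6],[12,3],[15,6],[18,2],[18,5],[18,6],[20,3],[21,6],[23,3],[24,6],[26,6],[29,0],[29,5],[29,6]]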